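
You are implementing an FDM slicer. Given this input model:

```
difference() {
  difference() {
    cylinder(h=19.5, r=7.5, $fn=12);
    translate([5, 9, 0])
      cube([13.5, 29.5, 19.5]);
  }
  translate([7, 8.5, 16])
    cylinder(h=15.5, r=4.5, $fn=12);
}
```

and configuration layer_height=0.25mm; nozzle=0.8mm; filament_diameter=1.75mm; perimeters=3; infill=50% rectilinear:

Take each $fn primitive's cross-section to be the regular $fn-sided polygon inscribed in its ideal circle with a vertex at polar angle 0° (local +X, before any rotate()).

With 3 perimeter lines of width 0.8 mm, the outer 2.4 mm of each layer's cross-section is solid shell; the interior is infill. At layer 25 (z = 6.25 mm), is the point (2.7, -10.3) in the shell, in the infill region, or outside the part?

At z = 6.25 mm: the cylinder: section is a regular 12-gon, circumradius r=7.5; the 13.5×29.5 cube at (5, 9) contributes its full rectangle; Taking the first minus the rest: starting from the r=7.5 cylinder, the 13.5×29.5 cube at (5, 9) misses the remaining region (no effect) — 1 connected region; the cylinder at (7, 8.5) is absent (z outside [16, 31.5]); After the difference (first − rest): none of the subtracted shapes is present at this height, so the result so far is unchanged — 1 connected region. Overall, the cross-section is a single solid region. The nearest boundary edge runs (3.75, -6.50)→(-0.00, -7.50); distance from the point to it = 3.40 mm. The point is not inside any of the regions above, so it lies outside the cross-section (3.40 mm from the nearest boundary).

outside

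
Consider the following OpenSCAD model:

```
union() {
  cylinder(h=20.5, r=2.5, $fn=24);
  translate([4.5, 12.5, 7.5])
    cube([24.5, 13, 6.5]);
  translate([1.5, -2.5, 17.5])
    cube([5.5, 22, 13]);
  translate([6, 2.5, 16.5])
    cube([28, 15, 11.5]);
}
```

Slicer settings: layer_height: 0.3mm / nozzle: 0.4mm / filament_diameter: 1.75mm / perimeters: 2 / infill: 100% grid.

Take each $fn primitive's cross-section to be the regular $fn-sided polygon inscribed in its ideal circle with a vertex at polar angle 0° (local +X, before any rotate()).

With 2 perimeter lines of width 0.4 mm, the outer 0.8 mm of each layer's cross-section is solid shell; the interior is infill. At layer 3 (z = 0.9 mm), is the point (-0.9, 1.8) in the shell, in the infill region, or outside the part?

At z = 0.9 mm: the r=2.5 cylinder contributes a regular 24-gon of circumradius 2.5; the cube at (4.5, 12.5) is not intersected at this z (z outside [7.5, 14]); the cube at (1.5, -2.5) is not intersected at this z (z outside [17.5, 30.5]); the cube at (6, 2.5) is absent (z outside [16.5, 28]); Combining (union): only the r=2.5 cylinder is present, so the union is just that shape — 1 connected region. Overall, the cross-section is a single solid region. The nearest boundary edge runs (-0.65, 2.41)→(-1.25, 2.17); distance from the point to it = 0.47 mm. The point is inside the cross-section, 0.47 mm from the nearest boundary — within the 0.8 mm shell band (2 × 0.4).

shell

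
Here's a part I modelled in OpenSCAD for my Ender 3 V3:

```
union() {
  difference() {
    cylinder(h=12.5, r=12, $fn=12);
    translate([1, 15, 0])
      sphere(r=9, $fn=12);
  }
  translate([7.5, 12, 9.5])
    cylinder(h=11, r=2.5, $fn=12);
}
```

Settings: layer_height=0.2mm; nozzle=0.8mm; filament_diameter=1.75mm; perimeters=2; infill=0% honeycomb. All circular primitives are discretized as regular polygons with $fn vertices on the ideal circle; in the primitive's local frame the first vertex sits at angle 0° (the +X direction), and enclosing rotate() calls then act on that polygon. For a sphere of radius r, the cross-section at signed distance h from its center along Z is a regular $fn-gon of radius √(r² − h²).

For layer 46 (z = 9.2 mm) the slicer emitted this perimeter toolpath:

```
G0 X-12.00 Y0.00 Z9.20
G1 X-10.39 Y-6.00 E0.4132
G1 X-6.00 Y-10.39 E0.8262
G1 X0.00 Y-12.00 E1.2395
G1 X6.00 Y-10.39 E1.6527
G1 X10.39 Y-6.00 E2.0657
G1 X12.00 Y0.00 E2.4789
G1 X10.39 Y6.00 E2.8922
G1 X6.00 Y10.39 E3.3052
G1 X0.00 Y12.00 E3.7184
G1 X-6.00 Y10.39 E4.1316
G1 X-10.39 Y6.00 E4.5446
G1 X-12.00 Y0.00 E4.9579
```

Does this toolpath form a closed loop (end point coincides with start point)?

Start point (G0): (-12.00, 0.00). End point (last G1): the path returns to the start — closed.

yes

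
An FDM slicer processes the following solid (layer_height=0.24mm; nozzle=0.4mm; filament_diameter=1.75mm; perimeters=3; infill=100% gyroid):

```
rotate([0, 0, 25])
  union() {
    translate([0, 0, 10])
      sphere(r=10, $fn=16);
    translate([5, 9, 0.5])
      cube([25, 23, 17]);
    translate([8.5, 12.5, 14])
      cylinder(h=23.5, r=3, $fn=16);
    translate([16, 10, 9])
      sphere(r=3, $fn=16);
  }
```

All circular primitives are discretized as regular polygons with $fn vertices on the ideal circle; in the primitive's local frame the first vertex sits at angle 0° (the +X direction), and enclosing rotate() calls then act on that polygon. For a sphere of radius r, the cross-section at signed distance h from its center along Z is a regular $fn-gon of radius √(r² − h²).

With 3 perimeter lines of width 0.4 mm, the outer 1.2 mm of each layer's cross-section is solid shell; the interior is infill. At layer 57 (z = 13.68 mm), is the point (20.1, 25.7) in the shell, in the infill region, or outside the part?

At z = 13.68 mm: the r=10 sphere contributes a regular 16-gon of circumradius √(10²−3.68²) = 9.298; the 25×23 cube at (5, 9) contributes its full rectangle; the cylinder at (8.5, 12.5) does not reach this height (z outside [14, 37.5]); the sphere at (16, 10) is absent (|z−center|=4.680 > r=3); Merging all regions: the 2 present regions are separate (no shared area or edge), so areas and boundary lengths simply add and each stays a separate island — 2 connected regions; (rotated 25° about Z; rotation is an isometry so areas/perimeters/island counts are preserved). Overall, the cross-section has 2 separate islands. Undo the 25° rotation: the query point maps to (29.078, 14.797) in the un-rotated model frame. The nearest boundary edge runs (30.00, 32.00)→(30.00, 9.00); distance from the point to it = 0.92 mm. (Shell/infill is judged within the island containing the point — the largest one.) The point is inside the cross-section, 0.92 mm from the nearest boundary — within the 1.2 mm shell band (3 × 0.4).

shell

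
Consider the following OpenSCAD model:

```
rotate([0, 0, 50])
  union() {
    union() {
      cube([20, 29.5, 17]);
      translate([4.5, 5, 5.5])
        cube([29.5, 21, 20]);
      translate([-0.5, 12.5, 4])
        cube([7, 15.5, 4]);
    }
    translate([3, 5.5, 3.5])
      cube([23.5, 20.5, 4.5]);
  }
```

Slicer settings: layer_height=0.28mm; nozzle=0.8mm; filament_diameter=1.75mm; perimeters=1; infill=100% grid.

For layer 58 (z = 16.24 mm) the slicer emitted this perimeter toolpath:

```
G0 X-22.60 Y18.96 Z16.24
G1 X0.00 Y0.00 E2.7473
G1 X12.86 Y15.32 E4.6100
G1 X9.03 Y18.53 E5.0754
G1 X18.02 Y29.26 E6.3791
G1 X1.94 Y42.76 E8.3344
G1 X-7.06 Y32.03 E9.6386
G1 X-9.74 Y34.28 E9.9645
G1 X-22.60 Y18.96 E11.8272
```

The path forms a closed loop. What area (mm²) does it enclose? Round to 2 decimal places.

884.04 mm²

Apply the shoelace formula to the sequence of (X, Y) vertices; enclosed area = 884.04 mm².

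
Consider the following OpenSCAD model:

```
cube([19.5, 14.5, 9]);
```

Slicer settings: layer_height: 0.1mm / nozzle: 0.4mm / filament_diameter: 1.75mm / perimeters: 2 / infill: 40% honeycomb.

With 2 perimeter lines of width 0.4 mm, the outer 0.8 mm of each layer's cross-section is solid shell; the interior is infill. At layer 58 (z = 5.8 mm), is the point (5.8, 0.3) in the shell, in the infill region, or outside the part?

shell

At z = 5.8 mm: the cube is present — its section is the full 19.5×14.5 rectangle. Overall, the cross-section is a single solid region. The nearest boundary edge runs (0.00, 0.00)→(19.50, 0.00); distance from the point to it = 0.30 mm. The point is inside the cross-section, 0.30 mm from the nearest boundary — within the 0.8 mm shell band (2 × 0.4).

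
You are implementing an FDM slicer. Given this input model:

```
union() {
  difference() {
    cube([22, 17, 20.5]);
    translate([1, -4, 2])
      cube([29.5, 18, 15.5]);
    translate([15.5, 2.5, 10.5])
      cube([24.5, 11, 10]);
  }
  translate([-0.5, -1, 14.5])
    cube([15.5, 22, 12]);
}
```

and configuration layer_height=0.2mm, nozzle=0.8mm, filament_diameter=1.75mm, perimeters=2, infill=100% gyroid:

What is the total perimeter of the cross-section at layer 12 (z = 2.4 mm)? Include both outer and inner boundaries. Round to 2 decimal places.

At z = 2.4 mm: the 22×17 cube contributes its full rectangle (perimeter 78.00 mm); the 29.5×18 cube at (1, -4) contributes its full rectangle (perimeter 95.00 mm); the cube at (15.5, 2.5) does not reach this height (z outside [10.5, 20.5]); Taking the first minus the rest: starting from the 22×17 cube, the 29.5×18 cube at (1, -4) partially overlaps it — only the 294.00 mm² overlap (of its 531.00 mm²) is removed, clipping the outline — boundary = 78.00 mm; the cube at (-0.5, -1) is not intersected at this z (z outside [14.5, 26.5]); Taking the union: only that combined region is present, so the union is just that shape — boundary = 78.00 mm. Overall, the cross-section is a single solid region. Total boundary length (outer) = 78.00 mm.

78.00 mm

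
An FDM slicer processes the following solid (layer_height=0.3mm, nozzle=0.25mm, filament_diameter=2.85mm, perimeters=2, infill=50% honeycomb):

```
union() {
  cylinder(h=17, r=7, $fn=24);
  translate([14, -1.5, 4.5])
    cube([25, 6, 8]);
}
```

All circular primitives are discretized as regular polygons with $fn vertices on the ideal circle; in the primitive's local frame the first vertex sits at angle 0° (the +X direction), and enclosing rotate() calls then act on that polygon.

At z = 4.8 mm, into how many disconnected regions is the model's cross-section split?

At z = 4.8 mm: the r=7 cylinder contributes a regular 24-gon of circumradius 7; the 25×6 cube at (14, -1.5) contributes its full rectangle; Taking the union: the 2 present regions are separate (no shared area or edge), so areas and boundary lengths simply add and each stays a separate island — 2 connected regions. The result has 2 disconnected regions.

2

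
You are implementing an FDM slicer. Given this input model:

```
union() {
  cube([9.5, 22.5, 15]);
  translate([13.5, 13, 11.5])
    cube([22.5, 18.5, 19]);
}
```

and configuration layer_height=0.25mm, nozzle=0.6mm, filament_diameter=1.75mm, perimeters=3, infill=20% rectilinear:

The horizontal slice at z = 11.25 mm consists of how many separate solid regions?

At z = 11.25 mm: the cube is present — its section is the full 9.5×22.5 rectangle; the cube at (13.5, 13) is absent (z outside [11.5, 30.5]); Merging all regions: only the 9.5×22.5 cube is present, so the union is just that shape — 1 connected region. The result has 1 disconnected region.

1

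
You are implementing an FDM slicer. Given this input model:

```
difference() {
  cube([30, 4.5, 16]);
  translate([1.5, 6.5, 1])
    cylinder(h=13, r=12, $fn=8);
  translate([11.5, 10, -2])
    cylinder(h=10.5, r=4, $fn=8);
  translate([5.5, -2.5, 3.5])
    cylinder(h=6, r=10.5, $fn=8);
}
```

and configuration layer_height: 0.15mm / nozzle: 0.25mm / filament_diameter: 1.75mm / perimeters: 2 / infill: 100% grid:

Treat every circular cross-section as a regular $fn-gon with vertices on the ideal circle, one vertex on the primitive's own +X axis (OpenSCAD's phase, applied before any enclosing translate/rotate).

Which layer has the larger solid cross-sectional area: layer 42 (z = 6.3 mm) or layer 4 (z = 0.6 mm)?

layer 4 (z = 0.6 mm)

Layer 42 (z = 6.3): the 30×4.5 cube contributes its full rectangle (area 135.00 mm²); the cylinder at (1.5, 6.5): section is a regular 8-gon, circumradius r=12 (area = (8/2)·12.000²·sin(360°/8) = 407.29 mm²); the r=4 cylinder at (11.5, 10) gives a regular 8-gon of circumradius 4 (constant along its height) (area = (8/2)·4.000²·sin(360°/8) = 45.25 mm²); the r=10.5 cylinder at (5.5, -2.5) contributes a regular 8-gon of circumradius 10.5 (area = (8/2)·10.500²·sin(360°/8) = 311.83 mm²); After the difference (first − rest): starting from the 30×4.5 cube (135.00 mm²), the r=12 cylinder at (1.5, 6.5) partially overlaps it — only the 52.83 mm² overlap (of its 407.29 mm²) is removed, clipping the outline; the r=4 cylinder at (11.5, 10) misses the remaining region (no effect); the r=10.5 cylinder at (5.5, -2.5) partially overlaps it — only the 10.32 mm² overlap (of its 311.83 mm²) is removed, clipping the outline — area = 71.85 mm². So its area = 71.85 mm². Layer 4 (z = 0.6): the cube (footprint 30×4.5) is included at this height (area 135.00 mm²); the cylinder at (1.5, 6.5) is absent (z outside [1, 14]); the r=4 cylinder at (11.5, 10) gives a regular 8-gon of circumradius 4 (constant along its height) (area = (8/2)·4.000²·sin(360°/8) = 45.25 mm²); the cylinder at (5.5, -2.5) is not intersected at this z (z outside [3.5, 9.5]); Subtracting the remaining from the first: starting from the 30×4.5 cube (135.00 mm²), the r=4 cylinder at (11.5, 10) misses the remaining region (no effect) — area = 135.00 mm². So its area = 135.00 mm². Layer 4 is larger (135.00 vs 71.85 mm²).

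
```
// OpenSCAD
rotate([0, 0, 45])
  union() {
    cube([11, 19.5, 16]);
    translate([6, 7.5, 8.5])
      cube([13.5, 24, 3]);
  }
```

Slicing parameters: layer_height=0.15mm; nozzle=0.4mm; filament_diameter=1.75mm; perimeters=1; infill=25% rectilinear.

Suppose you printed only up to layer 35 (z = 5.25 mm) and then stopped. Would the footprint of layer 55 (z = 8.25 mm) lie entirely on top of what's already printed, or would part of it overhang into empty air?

entirely on top

Compare the two slices. At z = 5.25: the cube is present — its section is the full 11×19.5 rectangle (area 214.50 mm²); the cube at (6, 7.5) is not intersected at this z (z outside [8.5, 11.5]); Combining (union): only the 11×19.5 cube is present, so the union is just that shape — area = 214.50 mm²; (rotated 45° about Z; rotation is an isometry so areas/perimeters/island counts are preserved). At z = 8.25: the cube (footprint 11×19.5) is included at this height (area 214.50 mm²); the cube at (6, 7.5) is absent (z outside [8.5, 11.5]); Taking the union: only the 11×19.5 cube is present, so the union is just that shape — area = 214.50 mm²; (rotated 45° about Z; rotation is an isometry so areas/perimeters/island counts are preserved). Checking containment: the cross-section at z = 8.25 is a subset of the cross-section at z = 5.25.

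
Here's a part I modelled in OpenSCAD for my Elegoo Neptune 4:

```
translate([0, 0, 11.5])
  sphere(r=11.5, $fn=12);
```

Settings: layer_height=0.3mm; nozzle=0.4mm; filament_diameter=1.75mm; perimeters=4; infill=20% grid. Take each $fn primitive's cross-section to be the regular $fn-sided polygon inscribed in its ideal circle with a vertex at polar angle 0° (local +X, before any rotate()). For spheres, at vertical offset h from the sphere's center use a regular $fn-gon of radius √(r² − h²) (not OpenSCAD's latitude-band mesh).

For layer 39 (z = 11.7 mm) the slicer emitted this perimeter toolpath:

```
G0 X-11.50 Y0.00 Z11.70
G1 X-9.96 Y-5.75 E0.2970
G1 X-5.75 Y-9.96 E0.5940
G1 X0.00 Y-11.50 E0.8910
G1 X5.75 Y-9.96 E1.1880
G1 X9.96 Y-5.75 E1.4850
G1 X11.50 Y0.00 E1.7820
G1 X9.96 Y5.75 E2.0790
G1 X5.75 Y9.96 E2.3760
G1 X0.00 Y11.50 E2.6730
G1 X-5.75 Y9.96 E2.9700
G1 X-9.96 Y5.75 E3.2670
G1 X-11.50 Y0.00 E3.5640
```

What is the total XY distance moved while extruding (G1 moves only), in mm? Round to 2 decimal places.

71.44 mm

Sum the Euclidean lengths of each G1 segment: total = 71.44 mm.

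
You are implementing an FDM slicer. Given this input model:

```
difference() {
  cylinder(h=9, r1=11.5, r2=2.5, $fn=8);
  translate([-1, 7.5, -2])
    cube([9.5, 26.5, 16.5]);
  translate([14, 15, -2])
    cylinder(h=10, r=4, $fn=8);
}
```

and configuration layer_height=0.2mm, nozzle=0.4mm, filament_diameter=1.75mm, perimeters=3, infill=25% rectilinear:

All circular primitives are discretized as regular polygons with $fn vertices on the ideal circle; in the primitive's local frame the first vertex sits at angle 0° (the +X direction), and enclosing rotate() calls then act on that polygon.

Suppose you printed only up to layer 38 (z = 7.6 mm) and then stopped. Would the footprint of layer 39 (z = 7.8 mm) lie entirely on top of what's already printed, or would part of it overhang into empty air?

Compare the two slices. At z = 7.6: the cone contributes a regular 8-gon of circumradius 3.900 (interpolated between r1=11.5 and r2=2.5 at t=0.844) (area = (8/2)·3.900²·sin(360°/8) = 43.02 mm²); the cube at (-1, 7.5) (footprint 9.5×26.5) is included at this height (area 251.75 mm²); the r=4 cylinder at (14, 15) gives a regular 8-gon of circumradius 4 (constant along its height) (area = (8/2)·4.000²·sin(360°/8) = 45.25 mm²); Taking the first minus the rest: starting from the cone (43.02 mm²), the 9.5×26.5 cube at (-1, 7.5) misses the remaining region (no effect); the r=4 cylinder at (14, 15) misses the remaining region (no effect) — area = 43.02 mm². At z = 7.8: the cone contributes a regular 8-gon of circumradius 3.700 (interpolated between r1=11.5 and r2=2.5 at t=0.867) (area = (8/2)·3.700²·sin(360°/8) = 38.72 mm²); the cube at (-1, 7.5) is present — its section is the full 9.5×26.5 rectangle (area 251.75 mm²); the r=4 cylinder at (14, 15) gives a regular 8-gon of circumradius 4 (constant along its height) (area = (8/2)·4.000²·sin(360°/8) = 45.25 mm²); Taking the first minus the rest: starting from the cone (38.72 mm²), the 9.5×26.5 cube at (-1, 7.5) misses the remaining region (no effect); the r=4 cylinder at (14, 15) misses the remaining region (no effect) — area = 38.72 mm². Checking containment: the cross-section at z = 7.8 is a subset of the cross-section at z = 7.6.

entirely on top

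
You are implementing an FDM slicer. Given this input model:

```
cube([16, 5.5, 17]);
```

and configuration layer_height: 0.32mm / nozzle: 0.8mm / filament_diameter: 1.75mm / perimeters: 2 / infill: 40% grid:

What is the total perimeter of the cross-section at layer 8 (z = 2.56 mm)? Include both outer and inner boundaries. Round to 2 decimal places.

At z = 2.56 mm: the cube is present — its section is the full 16×5.5 rectangle (perimeter 43.00 mm). Overall, the cross-section is a single solid region. Total boundary length (outer) = 43.00 mm.

43.00 mm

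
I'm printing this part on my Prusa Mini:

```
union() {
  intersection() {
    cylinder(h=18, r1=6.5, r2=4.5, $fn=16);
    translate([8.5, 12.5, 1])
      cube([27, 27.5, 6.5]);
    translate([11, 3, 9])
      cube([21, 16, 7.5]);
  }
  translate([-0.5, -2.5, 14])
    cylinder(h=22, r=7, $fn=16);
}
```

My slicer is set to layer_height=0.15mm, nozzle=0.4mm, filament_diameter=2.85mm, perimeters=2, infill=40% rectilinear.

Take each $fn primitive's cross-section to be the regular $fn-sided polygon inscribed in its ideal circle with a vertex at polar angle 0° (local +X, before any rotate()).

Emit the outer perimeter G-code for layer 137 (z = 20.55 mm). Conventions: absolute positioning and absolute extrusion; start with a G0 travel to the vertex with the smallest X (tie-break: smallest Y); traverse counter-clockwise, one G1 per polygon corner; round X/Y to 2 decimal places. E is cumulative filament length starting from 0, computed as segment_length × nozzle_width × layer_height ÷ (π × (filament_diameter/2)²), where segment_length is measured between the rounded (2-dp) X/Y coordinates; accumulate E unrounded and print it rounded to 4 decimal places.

G0 X-7.50 Y-2.50 Z20.55
G1 X-6.97 Y-5.18 E0.0257
G1 X-5.45 Y-7.45 E0.0514
G1 X-3.18 Y-8.97 E0.0771
G1 X-0.50 Y-9.50 E0.1028
G1 X2.18 Y-8.97 E0.1285
G1 X4.45 Y-7.45 E0.1542
G1 X5.97 Y-5.18 E0.1799
G1 X6.50 Y-2.50 E0.2056
G1 X5.97 Y0.18 E0.2312
G1 X4.45 Y2.45 E0.2569
G1 X2.18 Y3.97 E0.2826
G1 X-0.50 Y4.50 E0.3083
G1 X-3.18 Y3.97 E0.3340
G1 X-5.45 Y2.45 E0.3597
G1 X-6.97 Y0.18 E0.3854
G1 X-7.50 Y-2.50 E0.4111

At z = 20.55 mm: the cone is absent (z outside [0, 18]); the cube at (8.5, 12.5) does not reach this height (z outside [1, 7.5]); the cube at (11, 3) does not reach this height (z outside [9, 16.5]); Keeping only the common overlap: at least one operand is absent at this height, so nothing remains; the cylinder at (-0.5, -2.5): section is a regular 16-gon, circumradius r=7; Merging all regions: only the r=7 cylinder at (-0.5, -2.5) is present, so the union is just that shape — 1 connected region. The outline is a single polygon with 16 vertices. Extrusion per mm of travel: 0.4 × 0.15 / (π × 1.425²) = 0.009405. Accumulating E over each segment gives final E = 0.4111.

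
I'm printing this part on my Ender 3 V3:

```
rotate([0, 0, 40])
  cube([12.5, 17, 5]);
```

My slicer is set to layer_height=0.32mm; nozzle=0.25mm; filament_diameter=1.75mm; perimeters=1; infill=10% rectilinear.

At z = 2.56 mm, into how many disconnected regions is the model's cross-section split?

At z = 2.56 mm: the cube (footprint 12.5×17) is included at this height; (rotated 40° about Z; rotation is an isometry so areas/perimeters/island counts are preserved). The result has 1 disconnected region.

1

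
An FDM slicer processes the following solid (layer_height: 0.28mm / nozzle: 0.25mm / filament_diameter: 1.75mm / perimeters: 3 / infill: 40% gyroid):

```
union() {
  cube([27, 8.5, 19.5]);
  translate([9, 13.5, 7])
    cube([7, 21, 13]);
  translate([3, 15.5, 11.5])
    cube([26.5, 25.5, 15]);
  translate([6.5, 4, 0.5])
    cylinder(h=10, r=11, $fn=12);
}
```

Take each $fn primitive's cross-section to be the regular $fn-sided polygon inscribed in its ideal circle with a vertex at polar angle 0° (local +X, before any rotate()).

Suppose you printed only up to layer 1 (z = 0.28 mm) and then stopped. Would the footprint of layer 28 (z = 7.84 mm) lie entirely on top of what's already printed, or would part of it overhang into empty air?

Compare the two slices. At z = 0.28: the cube (footprint 27×8.5) is included at this height (area 229.50 mm²); the cube at (9, 13.5) does not reach this height (z outside [7, 20]); the cube at (3, 15.5) is absent (z outside [11.5, 26.5]); the cylinder at (6.5, 4) is absent (z outside [0.5, 10.5]); Taking the union: only the 27×8.5 cube is present, so the union is just that shape — area = 229.50 mm². At z = 7.84: the cube (footprint 27×8.5) is included at this height (area 229.50 mm²); the 7×21 cube at (9, 13.5) contributes its full rectangle (area 147.00 mm²); the cube at (3, 15.5) is absent (z outside [11.5, 26.5]); the r=11 cylinder at (6.5, 4) gives a regular 12-gon of circumradius 11 (constant along its height) (area = (12/2)·11.000²·sin(360°/12) = 363.00 mm²); Taking the union: the regions partially overlap — summed areas 739.50 mm² minus the doubly-counted overlap 145.18 mm² gives 594.32 mm² — area = 594.32 mm². Checking containment: at z = 7.84 the cross-section extends beyond the z = 0.28 cross-section by about 364.82 mm².

part overhangs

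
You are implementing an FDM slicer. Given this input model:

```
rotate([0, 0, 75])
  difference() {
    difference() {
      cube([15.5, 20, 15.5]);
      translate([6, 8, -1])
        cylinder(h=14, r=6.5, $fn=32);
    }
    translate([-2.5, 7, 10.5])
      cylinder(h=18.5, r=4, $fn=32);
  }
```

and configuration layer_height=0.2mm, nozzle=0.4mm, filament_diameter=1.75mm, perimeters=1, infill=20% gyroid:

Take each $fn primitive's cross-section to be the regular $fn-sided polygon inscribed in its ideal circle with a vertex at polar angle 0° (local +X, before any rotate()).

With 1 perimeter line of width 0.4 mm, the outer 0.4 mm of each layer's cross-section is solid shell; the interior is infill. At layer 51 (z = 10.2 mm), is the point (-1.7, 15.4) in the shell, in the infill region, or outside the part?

At z = 10.2 mm: the cube is present — its section is the full 15.5×20 rectangle; the cylinder at (6, 8): section is a regular 32-gon, circumradius r=6.5; Taking the first minus the rest: starting from the 15.5×20 cube, the r=6.5 cylinder at (6, 8) partially overlaps it — only the 130.31 mm² overlap (of its 131.88 mm²) is removed, clipping the outline — 1 connected region; the cylinder at (-2.5, 7) is not intersected at this z (z outside [10.5, 29]); Subtracting the remaining from the first: none of the subtracted shapes is present at this height, so that combined region is unchanged — 1 connected region; (whole slice rotated 75° about Z — lengths, areas and connectivity unchanged). Overall, the cross-section is a single solid region. Undo the 75° rotation: the query point maps to (14.435, 5.628) in the un-rotated model frame. The nearest boundary edge runs (15.50, 20.00)→(15.50, 0.00); distance from the point to it = 1.06 mm. The point is inside the cross-section and 1.06 mm from the nearest boundary — more than the 0.4 mm shell width (1 × 0.4), so it's in the infill interior.

infill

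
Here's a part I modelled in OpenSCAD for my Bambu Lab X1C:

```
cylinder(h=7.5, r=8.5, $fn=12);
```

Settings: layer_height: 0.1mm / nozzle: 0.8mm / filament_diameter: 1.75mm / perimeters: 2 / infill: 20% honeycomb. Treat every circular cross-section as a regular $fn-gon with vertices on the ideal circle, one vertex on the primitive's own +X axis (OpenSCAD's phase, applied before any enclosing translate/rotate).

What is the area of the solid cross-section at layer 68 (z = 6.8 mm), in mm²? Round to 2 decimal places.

216.75 mm²

At z = 6.8 mm: the r=8.5 cylinder contributes a regular 12-gon of circumradius 8.5 (area = (12/2)·8.500²·sin(360°/12) = 216.75 mm²). Overall, the cross-section is a single solid region. Net area = 216.75 mm².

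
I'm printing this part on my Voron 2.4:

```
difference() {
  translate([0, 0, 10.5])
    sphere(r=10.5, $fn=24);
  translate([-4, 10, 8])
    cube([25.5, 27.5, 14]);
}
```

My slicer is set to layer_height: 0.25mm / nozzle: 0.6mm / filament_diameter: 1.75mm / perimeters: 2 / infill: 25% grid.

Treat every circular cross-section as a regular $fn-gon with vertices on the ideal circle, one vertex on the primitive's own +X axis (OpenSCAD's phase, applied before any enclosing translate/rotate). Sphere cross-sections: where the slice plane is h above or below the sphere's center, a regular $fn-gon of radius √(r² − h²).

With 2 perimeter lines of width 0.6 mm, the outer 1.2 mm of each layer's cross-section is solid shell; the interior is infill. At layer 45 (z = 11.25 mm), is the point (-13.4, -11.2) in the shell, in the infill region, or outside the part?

outside

At z = 11.25 mm: the r=10.5 sphere slices to a regular 24-gon of circumradius 10.473 (√(r²−h²) with h=0.75 from center); the cube at (-4, 10) (footprint 25.5×27.5) is included at this height; Subtracting the remaining from the first: starting from the r=10.5 sphere, the 25.5×27.5 cube at (-4, 10) partially overlaps it — only the 1.63 mm² overlap (of its 701.25 mm²) is removed, clipping the outline — 1 connected region. Overall, the cross-section is a single solid region. The nearest boundary edge runs (-7.41, -7.41)→(-9.07, -5.24); distance from the point to it = 7.07 mm. The point is not inside any of the regions above, so it lies outside the cross-section (7.07 mm from the nearest boundary).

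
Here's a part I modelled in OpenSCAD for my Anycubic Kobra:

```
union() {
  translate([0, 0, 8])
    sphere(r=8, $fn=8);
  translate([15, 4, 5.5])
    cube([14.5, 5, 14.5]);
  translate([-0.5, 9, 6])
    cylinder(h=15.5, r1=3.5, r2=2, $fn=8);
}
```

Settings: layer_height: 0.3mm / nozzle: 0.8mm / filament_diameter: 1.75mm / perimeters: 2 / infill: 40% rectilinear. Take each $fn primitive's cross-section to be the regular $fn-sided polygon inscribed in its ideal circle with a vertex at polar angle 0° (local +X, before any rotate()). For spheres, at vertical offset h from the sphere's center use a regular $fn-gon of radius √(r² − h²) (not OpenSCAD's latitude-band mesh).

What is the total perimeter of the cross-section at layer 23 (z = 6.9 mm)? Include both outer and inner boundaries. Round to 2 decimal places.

97.08 mm

At z = 6.9 mm: the sphere: section is a regular 8-gon, circumradius = √(r²−h²) = √(8²−1.1²) = 7.924 (perimeter = 2·8·7.924·sin(180°/8) = 48.52 mm); the 14.5×5 cube at (15, 4) contributes its full rectangle (perimeter 39.00 mm); the cone at (-0.5, 9) contributes a regular 8-gon of circumradius 3.413 (interpolated between r1=3.5 and r2=2 at t=0.058) (perimeter = 2·8·3.413·sin(180°/8) = 20.90 mm); Merging all regions: the regions partially overlap (shared area 6.41 mm²), so the edge portions inside another operand are dropped and the merged outline is re-measured after clipping — boundary = 97.08 mm. Overall, the cross-section has 2 separate islands. Total boundary length (outer) = 97.08 mm.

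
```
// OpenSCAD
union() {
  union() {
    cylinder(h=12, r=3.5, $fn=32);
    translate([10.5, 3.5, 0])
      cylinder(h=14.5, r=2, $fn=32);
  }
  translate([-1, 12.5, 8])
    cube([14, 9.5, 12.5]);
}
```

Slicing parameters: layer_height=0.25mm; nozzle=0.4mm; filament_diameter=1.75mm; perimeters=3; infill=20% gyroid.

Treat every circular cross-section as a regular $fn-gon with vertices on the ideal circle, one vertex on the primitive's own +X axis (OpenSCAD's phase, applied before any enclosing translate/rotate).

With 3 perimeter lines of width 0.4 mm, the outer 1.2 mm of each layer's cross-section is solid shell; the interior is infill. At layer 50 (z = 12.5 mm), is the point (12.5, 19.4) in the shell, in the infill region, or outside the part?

shell

At z = 12.5 mm: the cylinder is not intersected at this z (z outside [0, 12]); the r=2 cylinder at (10.5, 3.5) contributes a regular 32-gon of circumradius 2; Merging all regions: only the r=2 cylinder at (10.5, 3.5) is present, so the union is just that shape — 1 connected region; the cube at (-1, 12.5) (footprint 14×9.5) is included at this height; Combining (union): the 2 present regions are separate (no shared area or edge), so areas and boundary lengths simply add and each stays a separate island — 2 connected regions. Overall, the cross-section has 2 separate islands. The nearest boundary edge runs (13.00, 22.00)→(13.00, 12.50); distance from the point to it = 0.50 mm. (Shell/infill is judged within the island containing the point — the largest one.) The point is inside the cross-section, 0.50 mm from the nearest boundary — within the 1.2 mm shell band (3 × 0.4).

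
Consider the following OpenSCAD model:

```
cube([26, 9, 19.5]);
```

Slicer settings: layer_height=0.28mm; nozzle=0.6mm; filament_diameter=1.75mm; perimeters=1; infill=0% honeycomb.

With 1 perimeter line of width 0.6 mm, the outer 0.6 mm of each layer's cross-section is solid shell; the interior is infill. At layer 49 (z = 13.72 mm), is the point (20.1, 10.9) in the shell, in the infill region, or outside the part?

At z = 13.72 mm: the cube (footprint 26×9) is included at this height. Overall, the cross-section is a single solid region. The nearest boundary edge runs (26.00, 9.00)→(0.00, 9.00); distance from the point to it = 1.90 mm. The point is not inside any of the regions above, so it lies outside the cross-section (1.90 mm from the nearest boundary).

outside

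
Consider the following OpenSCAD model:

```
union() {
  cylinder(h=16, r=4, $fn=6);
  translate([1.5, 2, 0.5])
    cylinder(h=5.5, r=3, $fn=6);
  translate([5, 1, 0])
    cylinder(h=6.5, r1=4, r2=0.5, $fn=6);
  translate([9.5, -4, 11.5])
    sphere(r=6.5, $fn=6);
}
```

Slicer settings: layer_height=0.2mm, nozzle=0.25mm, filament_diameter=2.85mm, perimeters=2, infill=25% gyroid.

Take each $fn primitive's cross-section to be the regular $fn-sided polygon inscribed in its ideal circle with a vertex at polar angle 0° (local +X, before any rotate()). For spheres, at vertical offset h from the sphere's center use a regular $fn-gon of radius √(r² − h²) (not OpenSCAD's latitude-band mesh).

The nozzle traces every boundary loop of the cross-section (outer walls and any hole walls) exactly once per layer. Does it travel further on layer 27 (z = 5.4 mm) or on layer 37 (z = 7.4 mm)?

Layer 27 (z = 5.4): the r=4 cylinder gives a regular 6-gon of circumradius 4 (constant along its height) (perimeter = 2·6·4.000·sin(180°/6) = 24.00 mm); the r=3 cylinder at (1.5, 2) contributes a regular 6-gon of circumradius 3 (perimeter = 2·6·3.000·sin(180°/6) = 18.00 mm); the cone at (5, 1) (r1=4→r2=0.5) has section circumradius 1.092 here — a regular 6-gon (perimeter = 2·6·1.092·sin(180°/6) = 6.55 mm); the r=6.5 sphere at (9.5, -4) contributes a regular 6-gon of circumradius √(6.5²−6.1²) = 2.245 (perimeter = 2·6·2.245·sin(180°/6) = 13.47 mm); Taking the union: the regions partially overlap (shared area 15.64 mm²), so the edge portions inside another operand are dropped and the merged outline is re-measured after clipping — boundary = 44.76 mm. So its perimeter = 44.76 mm. Layer 37 (z = 7.4): the cylinder: section is a regular 6-gon, circumradius r=4 (perimeter = 2·6·4.000·sin(180°/6) = 24.00 mm); the cylinder at (1.5, 2) is absent (z outside [0.5, 6]); the cone at (5, 1) is not intersected at this z (z outside [0, 6.5]); the r=6.5 sphere at (9.5, -4) contributes a regular 6-gon of circumradius √(6.5²−4.1²) = 5.044 (perimeter = 2·6·5.044·sin(180°/6) = 30.26 mm); Taking the union: the 2 present regions are separate (no shared area or edge), so areas and boundary lengths simply add and each stays a separate island — boundary = 54.26 mm. So its perimeter = 54.26 mm. Layer 37 is larger (54.26 vs 44.76 mm).

layer 37 (z = 7.4 mm)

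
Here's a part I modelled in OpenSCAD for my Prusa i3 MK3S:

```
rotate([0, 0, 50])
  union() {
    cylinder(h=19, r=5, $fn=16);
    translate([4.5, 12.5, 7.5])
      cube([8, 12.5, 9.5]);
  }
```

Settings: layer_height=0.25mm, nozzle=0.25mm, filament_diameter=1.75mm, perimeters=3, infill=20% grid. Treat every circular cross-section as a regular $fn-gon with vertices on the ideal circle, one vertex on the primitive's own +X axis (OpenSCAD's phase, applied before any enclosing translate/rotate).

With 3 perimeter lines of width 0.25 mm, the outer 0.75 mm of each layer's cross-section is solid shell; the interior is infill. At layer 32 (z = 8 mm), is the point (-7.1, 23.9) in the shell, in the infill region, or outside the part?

outside

At z = 8 mm: the r=5 cylinder contributes a regular 16-gon of circumradius 5; the 8×12.5 cube at (4.5, 12.5) contributes its full rectangle; Combining (union): the 2 present regions are separate (no shared area or edge), so areas and boundary lengths simply add and each stays a separate island — 2 connected regions; (rotated 50° about Z; rotation is an isometry so areas/perimeters/island counts are preserved). Overall, the cross-section has 2 separate islands. Undo the 50° rotation: the query point maps to (13.745, 20.802) in the un-rotated model frame. The nearest boundary edge runs (12.50, 25.00)→(12.50, 12.50); distance from the point to it = 1.24 mm. The point is not inside any of the regions above, so it lies outside the cross-section (1.24 mm from the nearest boundary).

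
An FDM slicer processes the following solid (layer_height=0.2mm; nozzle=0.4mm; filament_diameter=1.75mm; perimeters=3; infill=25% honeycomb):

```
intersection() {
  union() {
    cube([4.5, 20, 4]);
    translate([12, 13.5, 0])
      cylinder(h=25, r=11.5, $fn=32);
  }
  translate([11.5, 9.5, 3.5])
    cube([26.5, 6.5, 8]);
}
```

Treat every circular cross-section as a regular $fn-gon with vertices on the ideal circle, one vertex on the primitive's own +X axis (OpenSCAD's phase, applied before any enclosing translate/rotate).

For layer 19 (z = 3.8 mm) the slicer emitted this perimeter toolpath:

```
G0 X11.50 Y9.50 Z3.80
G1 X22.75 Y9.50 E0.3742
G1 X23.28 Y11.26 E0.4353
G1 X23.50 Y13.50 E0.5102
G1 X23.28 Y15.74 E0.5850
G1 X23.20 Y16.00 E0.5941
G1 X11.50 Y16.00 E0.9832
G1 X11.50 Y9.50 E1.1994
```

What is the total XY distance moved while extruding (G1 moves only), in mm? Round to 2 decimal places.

36.06 mm

Sum the Euclidean lengths of each G1 segment: total = 36.06 mm.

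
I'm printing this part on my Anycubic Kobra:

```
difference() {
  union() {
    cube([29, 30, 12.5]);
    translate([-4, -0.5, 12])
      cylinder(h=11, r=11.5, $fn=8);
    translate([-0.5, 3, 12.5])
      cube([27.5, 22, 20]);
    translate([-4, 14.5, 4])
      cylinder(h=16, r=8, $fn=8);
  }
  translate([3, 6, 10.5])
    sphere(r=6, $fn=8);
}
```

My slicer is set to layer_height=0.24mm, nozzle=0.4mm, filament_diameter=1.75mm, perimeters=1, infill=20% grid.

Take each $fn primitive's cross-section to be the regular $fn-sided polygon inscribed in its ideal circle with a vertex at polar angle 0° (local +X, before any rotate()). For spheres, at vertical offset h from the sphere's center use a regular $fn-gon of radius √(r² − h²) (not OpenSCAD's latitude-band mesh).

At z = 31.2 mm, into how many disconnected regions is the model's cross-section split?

1

At z = 31.2 mm: the cube does not reach this height (z outside [0, 12.5]); the cylinder at (-4, -0.5) does not reach this height (z outside [12, 23]); the cube at (-0.5, 3) is present — its section is the full 27.5×22 rectangle; the cylinder at (-4, 14.5) does not reach this height (z outside [4, 20]); Merging all regions: only the 27.5×22 cube at (-0.5, 3) is present, so the union is just that shape — 1 connected region; the sphere at (3, 6) does not reach this height (|z−center|=20.700 > r=6); After the difference (first − rest): none of the subtracted shapes is present at this height, so that combined region is unchanged — 1 connected region. The result has 1 disconnected region.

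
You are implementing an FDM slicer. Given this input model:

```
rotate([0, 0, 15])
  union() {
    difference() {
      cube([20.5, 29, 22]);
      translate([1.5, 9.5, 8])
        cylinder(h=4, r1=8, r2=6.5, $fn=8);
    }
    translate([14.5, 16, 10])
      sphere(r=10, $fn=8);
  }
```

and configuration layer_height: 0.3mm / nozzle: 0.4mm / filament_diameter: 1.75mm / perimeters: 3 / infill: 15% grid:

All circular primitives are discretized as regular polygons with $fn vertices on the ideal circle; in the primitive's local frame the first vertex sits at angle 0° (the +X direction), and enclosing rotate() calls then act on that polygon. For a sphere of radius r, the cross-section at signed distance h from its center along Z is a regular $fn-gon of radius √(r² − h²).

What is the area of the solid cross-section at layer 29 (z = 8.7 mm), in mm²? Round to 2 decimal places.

535.51 mm²

At z = 8.7 mm: the cube is present — its section is the full 20.5×29 rectangle (area 594.50 mm²); the cone at (1.5, 9.5): at t=0.175 of its height the radius interpolates to r₁+(r₂−r₁)t = 7.738, giving a regular 8-gon of that circumradius (area = (8/2)·7.738²·sin(360°/8) = 169.33 mm²); Subtracting the remaining from the first: starting from the 20.5×29 cube (594.50 mm²), the cone at (1.5, 9.5) partially overlaps it — only the 106.95 mm² overlap (of its 169.33 mm²) is removed, clipping the outline — area = 487.55 mm²; the r=10 sphere at (14.5, 16) slices to a regular 8-gon of circumradius 9.915 (√(r²−h²) with h=1.3 from center) (area = (8/2)·9.915²·sin(360°/8) = 278.06 mm²); Merging all regions: the regions partially overlap — summed areas 765.61 mm² minus the doubly-counted overlap 230.10 mm² gives 535.51 mm² — area = 535.51 mm²; (whole slice rotated 15° about Z — lengths, areas and connectivity unchanged). Overall, the cross-section is a single solid region. Net area = 535.51 mm².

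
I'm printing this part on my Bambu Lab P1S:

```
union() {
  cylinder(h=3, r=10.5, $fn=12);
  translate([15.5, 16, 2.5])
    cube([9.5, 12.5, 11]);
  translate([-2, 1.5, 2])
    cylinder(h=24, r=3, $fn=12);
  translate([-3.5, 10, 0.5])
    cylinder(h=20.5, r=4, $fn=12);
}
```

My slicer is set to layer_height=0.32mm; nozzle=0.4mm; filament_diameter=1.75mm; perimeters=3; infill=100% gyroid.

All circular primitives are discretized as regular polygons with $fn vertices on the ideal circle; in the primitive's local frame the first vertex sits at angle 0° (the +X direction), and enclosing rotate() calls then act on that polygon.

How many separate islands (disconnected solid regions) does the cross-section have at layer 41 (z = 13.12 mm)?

3

At z = 13.12 mm: the cylinder is not intersected at this z (z outside [0, 3]); the 9.5×12.5 cube at (15.5, 16) contributes its full rectangle; the r=3 cylinder at (-2, 1.5) gives a regular 12-gon of circumradius 3 (constant along its height); the r=4 cylinder at (-3.5, 10) contributes a regular 12-gon of circumradius 4; Combining (union): the 3 present regions are separate (no shared area or edge), so areas and boundary lengths simply add and each stays a separate island — 3 connected regions. Overall, the cross-section has 3 separate islands. Island count = 3.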